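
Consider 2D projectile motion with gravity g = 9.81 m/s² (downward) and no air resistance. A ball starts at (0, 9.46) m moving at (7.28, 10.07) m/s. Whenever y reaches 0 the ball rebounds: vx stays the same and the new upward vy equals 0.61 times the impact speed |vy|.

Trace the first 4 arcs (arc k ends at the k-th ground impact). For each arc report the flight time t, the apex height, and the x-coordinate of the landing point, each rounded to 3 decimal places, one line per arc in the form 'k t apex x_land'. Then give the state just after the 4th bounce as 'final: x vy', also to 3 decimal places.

1 2.753 14.628 20.045
2 2.107 5.443 35.383
3 1.285 2.025 44.739
4 0.784 0.754 50.447
final: 50.447 2.346

Arc 1: start y=9.460, vy=10.070 → t=2.753, apex=14.628, x_land=20.045, impact vy=-16.941
  bounce: vy ← 0.61·16.941 = 10.334
Arc 2: start y=0.000, vy=10.334 → t=2.107, apex=5.443, x_land=35.383, impact vy=-10.334
  bounce: vy ← 0.61·10.334 = 6.304
Arc 3: start y=0.000, vy=6.304 → t=1.285, apex=2.025, x_land=44.739, impact vy=-6.304
  bounce: vy ← 0.61·6.304 = 3.845
Arc 4: start y=0.000, vy=3.845 → t=0.784, apex=0.754, x_land=50.447, impact vy=-3.845
  bounce: vy ← 0.61·3.845 = 2.346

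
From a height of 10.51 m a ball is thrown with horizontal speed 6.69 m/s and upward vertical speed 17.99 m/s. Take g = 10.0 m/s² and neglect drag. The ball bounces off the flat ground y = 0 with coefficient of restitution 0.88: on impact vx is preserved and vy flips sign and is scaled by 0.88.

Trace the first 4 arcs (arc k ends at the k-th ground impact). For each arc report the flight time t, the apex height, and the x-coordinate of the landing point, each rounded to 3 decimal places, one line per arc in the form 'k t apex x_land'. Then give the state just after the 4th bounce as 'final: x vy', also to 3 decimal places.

1 4.109 26.692 27.493
2 4.066 20.670 54.697
3 3.578 16.007 78.637
4 3.149 12.396 99.705
final: 99.705 13.856

Arc 1: start y=10.510, vy=17.990 → t=4.109, apex=26.692, x_land=27.493, impact vy=-23.105
  bounce: vy ← 0.88·23.105 = 20.332
Arc 2: start y=0.000, vy=20.332 → t=4.066, apex=20.670, x_land=54.697, impact vy=-20.332
  bounce: vy ← 0.88·20.332 = 17.892
Arc 3: start y=0.000, vy=17.892 → t=3.578, apex=16.007, x_land=78.637, impact vy=-17.892
  bounce: vy ← 0.88·17.892 = 15.745
Arc 4: start y=0.000, vy=15.745 → t=3.149, apex=12.396, x_land=99.705, impact vy=-15.745
  bounce: vy ← 0.88·15.745 = 13.856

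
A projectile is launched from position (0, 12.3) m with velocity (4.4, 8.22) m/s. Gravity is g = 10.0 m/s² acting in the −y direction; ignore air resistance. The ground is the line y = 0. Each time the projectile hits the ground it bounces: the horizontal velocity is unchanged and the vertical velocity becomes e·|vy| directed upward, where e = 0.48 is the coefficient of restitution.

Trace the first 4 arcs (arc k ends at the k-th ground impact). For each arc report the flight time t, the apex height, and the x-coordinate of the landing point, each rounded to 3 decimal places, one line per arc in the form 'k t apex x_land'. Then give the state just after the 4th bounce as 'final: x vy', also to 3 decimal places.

1 2.593 15.678 11.408
2 1.700 3.612 18.888
3 0.816 0.832 22.478
4 0.392 0.192 24.202
final: 24.202 0.940

Arc 1: start y=12.300, vy=8.220 → t=2.593, apex=15.678, x_land=11.408, impact vy=-17.708
  bounce: vy ← 0.48·17.708 = 8.500
Arc 2: start y=0.000, vy=8.500 → t=1.700, apex=3.612, x_land=18.888, impact vy=-8.500
  bounce: vy ← 0.48·8.500 = 4.080
Arc 3: start y=0.000, vy=4.080 → t=0.816, apex=0.832, x_land=22.478, impact vy=-4.080
  bounce: vy ← 0.48·4.080 = 1.958
Arc 4: start y=0.000, vy=1.958 → t=0.392, apex=0.192, x_land=24.202, impact vy=-1.958
  bounce: vy ← 0.48·1.958 = 0.940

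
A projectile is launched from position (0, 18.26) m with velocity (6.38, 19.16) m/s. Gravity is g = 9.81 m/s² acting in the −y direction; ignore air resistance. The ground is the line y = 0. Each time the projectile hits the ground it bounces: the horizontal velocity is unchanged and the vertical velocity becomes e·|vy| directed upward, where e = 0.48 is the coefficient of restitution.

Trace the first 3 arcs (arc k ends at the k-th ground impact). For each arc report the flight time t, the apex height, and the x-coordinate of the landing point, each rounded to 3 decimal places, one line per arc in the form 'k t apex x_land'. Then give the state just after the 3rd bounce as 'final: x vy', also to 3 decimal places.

Arc 1: start y=18.260, vy=19.160 → t=4.699, apex=36.971, x_land=29.977, impact vy=-26.933
  bounce: vy ← 0.48·26.933 = 12.928
Arc 2: start y=0.000, vy=12.928 → t=2.636, apex=8.518, x_land=46.792, impact vy=-12.928
  bounce: vy ← 0.48·12.928 = 6.205
Arc 3: start y=0.000, vy=6.205 → t=1.265, apex=1.963, x_land=54.863, impact vy=-6.205
  bounce: vy ← 0.48·6.205 = 2.979

1 4.699 36.971 29.977
2 2.636 8.518 46.792
3 1.265 1.963 54.863
final: 54.863 2.979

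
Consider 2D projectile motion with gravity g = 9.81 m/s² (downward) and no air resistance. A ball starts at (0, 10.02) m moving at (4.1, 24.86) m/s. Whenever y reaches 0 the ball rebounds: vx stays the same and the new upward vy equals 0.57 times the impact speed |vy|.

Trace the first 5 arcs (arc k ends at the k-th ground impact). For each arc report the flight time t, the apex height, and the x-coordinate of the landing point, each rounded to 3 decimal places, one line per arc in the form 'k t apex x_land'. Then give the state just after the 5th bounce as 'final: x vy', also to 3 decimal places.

Arc 1: start y=10.020, vy=24.860 → t=5.444, apex=41.519, x_land=22.319, impact vy=-28.541
  bounce: vy ← 0.57·28.541 = 16.269
Arc 2: start y=0.000, vy=16.269 → t=3.317, apex=13.490, x_land=35.917, impact vy=-16.269
  bounce: vy ← 0.57·16.269 = 9.273
Arc 3: start y=0.000, vy=9.273 → t=1.891, apex=4.383, x_land=43.668, impact vy=-9.273
  bounce: vy ← 0.57·9.273 = 5.286
Arc 4: start y=0.000, vy=5.286 → t=1.078, apex=1.424, x_land=48.087, impact vy=-5.286
  bounce: vy ← 0.57·5.286 = 3.013
Arc 5: start y=0.000, vy=3.013 → t=0.614, apex=0.463, x_land=50.605, impact vy=-3.013
  bounce: vy ← 0.57·3.013 = 1.717

1 5.444 41.519 22.319
2 3.317 13.490 35.917
3 1.891 4.383 43.668
4 1.078 1.424 48.087
5 0.614 0.463 50.605
final: 50.605 1.717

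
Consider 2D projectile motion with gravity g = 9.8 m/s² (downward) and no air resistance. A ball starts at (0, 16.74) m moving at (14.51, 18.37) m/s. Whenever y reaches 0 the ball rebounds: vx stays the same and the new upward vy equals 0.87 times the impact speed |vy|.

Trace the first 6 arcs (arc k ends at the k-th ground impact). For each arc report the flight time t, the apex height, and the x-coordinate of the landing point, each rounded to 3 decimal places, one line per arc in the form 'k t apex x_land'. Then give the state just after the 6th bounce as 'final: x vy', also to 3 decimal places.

1 4.507 33.957 65.396
2 4.581 25.702 131.860
3 3.985 19.454 189.683
4 3.467 14.725 239.990
5 3.016 11.145 283.756
6 2.624 8.436 321.833
final: 321.833 11.187

Arc 1: start y=16.740, vy=18.370 → t=4.507, apex=33.957, x_land=65.396, impact vy=-25.798
  bounce: vy ← 0.87·25.798 = 22.445
Arc 2: start y=0.000, vy=22.445 → t=4.581, apex=25.702, x_land=131.860, impact vy=-22.445
  bounce: vy ← 0.87·22.445 = 19.527
Arc 3: start y=0.000, vy=19.527 → t=3.985, apex=19.454, x_land=189.683, impact vy=-19.527
  bounce: vy ← 0.87·19.527 = 16.988
Arc 4: start y=0.000, vy=16.988 → t=3.467, apex=14.725, x_land=239.990, impact vy=-16.988
  bounce: vy ← 0.87·16.988 = 14.780
Arc 5: start y=0.000, vy=14.780 → t=3.016, apex=11.145, x_land=283.756, impact vy=-14.780
  bounce: vy ← 0.87·14.780 = 12.858
Arc 6: start y=0.000, vy=12.858 → t=2.624, apex=8.436, x_land=321.833, impact vy=-12.858
  bounce: vy ← 0.87·12.858 = 11.187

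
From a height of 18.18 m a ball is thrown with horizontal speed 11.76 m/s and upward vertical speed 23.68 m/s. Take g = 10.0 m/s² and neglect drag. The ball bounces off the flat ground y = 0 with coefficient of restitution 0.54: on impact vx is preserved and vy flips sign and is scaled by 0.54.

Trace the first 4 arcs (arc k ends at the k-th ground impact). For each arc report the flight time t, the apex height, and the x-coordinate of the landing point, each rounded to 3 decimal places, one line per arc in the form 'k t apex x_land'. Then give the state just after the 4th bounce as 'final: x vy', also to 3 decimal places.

Arc 1: start y=18.180, vy=23.680 → t=5.408, apex=46.217, x_land=63.602, impact vy=-30.403
  bounce: vy ← 0.54·30.403 = 16.418
Arc 2: start y=0.000, vy=16.418 → t=3.284, apex=13.477, x_land=102.216, impact vy=-16.418
  bounce: vy ← 0.54·16.418 = 8.866
Arc 3: start y=0.000, vy=8.866 → t=1.773, apex=3.930, x_land=123.068, impact vy=-8.866
  bounce: vy ← 0.54·8.866 = 4.787
Arc 4: start y=0.000, vy=4.787 → t=0.957, apex=1.146, x_land=134.327, impact vy=-4.787
  bounce: vy ← 0.54·4.787 = 2.585

1 5.408 46.217 63.602
2 3.284 13.477 102.216
3 1.773 3.930 123.068
4 0.957 1.146 134.327
final: 134.327 2.585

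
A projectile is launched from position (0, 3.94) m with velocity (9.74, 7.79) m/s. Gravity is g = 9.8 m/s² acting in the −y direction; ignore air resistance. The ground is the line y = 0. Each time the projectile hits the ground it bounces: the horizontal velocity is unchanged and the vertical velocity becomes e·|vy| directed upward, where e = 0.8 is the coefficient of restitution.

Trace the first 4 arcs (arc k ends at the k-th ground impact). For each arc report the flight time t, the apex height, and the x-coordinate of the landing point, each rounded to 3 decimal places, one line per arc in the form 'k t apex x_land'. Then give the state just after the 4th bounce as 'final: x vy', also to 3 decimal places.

Arc 1: start y=3.940, vy=7.790 → t=1.993, apex=7.036, x_land=19.414, impact vy=-11.743
  bounce: vy ← 0.8·11.743 = 9.395
Arc 2: start y=0.000, vy=9.395 → t=1.917, apex=4.503, x_land=38.088, impact vy=-9.395
  bounce: vy ← 0.8·9.395 = 7.516
Arc 3: start y=0.000, vy=7.516 → t=1.534, apex=2.882, x_land=53.028, impact vy=-7.516
  bounce: vy ← 0.8·7.516 = 6.013
Arc 4: start y=0.000, vy=6.013 → t=1.227, apex=1.844, x_land=64.979, impact vy=-6.013
  bounce: vy ← 0.8·6.013 = 4.810

1 1.993 7.036 19.414
2 1.917 4.503 38.088
3 1.534 2.882 53.028
4 1.227 1.844 64.979
final: 64.979 4.810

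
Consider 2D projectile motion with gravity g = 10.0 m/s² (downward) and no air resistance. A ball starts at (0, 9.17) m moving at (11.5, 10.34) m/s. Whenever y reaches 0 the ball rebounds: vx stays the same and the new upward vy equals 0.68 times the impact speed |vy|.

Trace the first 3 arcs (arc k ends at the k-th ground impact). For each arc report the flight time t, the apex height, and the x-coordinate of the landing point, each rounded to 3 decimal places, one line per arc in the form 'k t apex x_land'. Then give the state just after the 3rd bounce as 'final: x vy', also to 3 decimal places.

1 2.738 14.516 31.485
2 2.317 6.712 58.134
3 1.576 3.104 76.255
final: 76.255 5.357

Arc 1: start y=9.170, vy=10.340 → t=2.738, apex=14.516, x_land=31.485, impact vy=-17.039
  bounce: vy ← 0.68·17.039 = 11.586
Arc 2: start y=0.000, vy=11.586 → t=2.317, apex=6.712, x_land=58.134, impact vy=-11.586
  bounce: vy ← 0.68·11.586 = 7.879
Arc 3: start y=0.000, vy=7.879 → t=1.576, apex=3.104, x_land=76.255, impact vy=-7.879
  bounce: vy ← 0.68·7.879 = 5.357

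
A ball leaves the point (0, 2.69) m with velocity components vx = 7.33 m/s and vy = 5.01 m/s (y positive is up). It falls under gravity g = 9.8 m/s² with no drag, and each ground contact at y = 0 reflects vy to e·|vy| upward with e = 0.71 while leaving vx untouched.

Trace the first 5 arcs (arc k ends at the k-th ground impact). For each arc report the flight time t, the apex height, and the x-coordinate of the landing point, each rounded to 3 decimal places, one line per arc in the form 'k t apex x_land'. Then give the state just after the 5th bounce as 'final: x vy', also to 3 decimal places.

1 1.411 3.971 10.346
2 1.278 2.002 19.715
3 0.908 1.009 26.368
4 0.644 0.509 31.091
5 0.458 0.256 34.444
final: 34.444 1.592

Arc 1: start y=2.690, vy=5.010 → t=1.411, apex=3.971, x_land=10.346, impact vy=-8.822
  bounce: vy ← 0.71·8.822 = 6.263
Arc 2: start y=0.000, vy=6.263 → t=1.278, apex=2.002, x_land=19.715, impact vy=-6.263
  bounce: vy ← 0.71·6.263 = 4.447
Arc 3: start y=0.000, vy=4.447 → t=0.908, apex=1.009, x_land=26.368, impact vy=-4.447
  bounce: vy ← 0.71·4.447 = 3.157
Arc 4: start y=0.000, vy=3.157 → t=0.644, apex=0.509, x_land=31.091, impact vy=-3.157
  bounce: vy ← 0.71·3.157 = 2.242
Arc 5: start y=0.000, vy=2.242 → t=0.458, apex=0.256, x_land=34.444, impact vy=-2.242
  bounce: vy ← 0.71·2.242 = 1.592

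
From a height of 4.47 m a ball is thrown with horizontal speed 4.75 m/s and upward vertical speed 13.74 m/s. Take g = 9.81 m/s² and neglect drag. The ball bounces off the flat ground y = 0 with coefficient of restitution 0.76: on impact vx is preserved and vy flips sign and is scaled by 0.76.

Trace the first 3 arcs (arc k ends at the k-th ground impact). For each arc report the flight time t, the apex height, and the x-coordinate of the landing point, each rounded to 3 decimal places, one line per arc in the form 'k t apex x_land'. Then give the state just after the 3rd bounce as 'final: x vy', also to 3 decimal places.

1 3.096 14.092 14.704
2 2.576 8.140 26.942
3 1.958 4.701 36.243
final: 36.243 7.299

Arc 1: start y=4.470, vy=13.740 → t=3.096, apex=14.092, x_land=14.704, impact vy=-16.628
  bounce: vy ← 0.76·16.628 = 12.637
Arc 2: start y=0.000, vy=12.637 → t=2.576, apex=8.140, x_land=26.942, impact vy=-12.637
  bounce: vy ← 0.76·12.637 = 9.604
Arc 3: start y=0.000, vy=9.604 → t=1.958, apex=4.701, x_land=36.243, impact vy=-9.604
  bounce: vy ← 0.76·9.604 = 7.299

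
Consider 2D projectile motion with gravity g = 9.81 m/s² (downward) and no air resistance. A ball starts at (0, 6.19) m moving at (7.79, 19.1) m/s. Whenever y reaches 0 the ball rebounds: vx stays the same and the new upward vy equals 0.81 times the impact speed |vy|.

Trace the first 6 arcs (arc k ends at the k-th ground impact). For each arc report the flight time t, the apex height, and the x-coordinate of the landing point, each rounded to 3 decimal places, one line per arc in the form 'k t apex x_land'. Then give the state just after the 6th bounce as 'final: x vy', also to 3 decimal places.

1 4.195 24.784 32.678
2 3.641 16.261 61.045
3 2.950 10.669 84.022
4 2.389 7.000 102.634
5 1.935 4.592 117.710
6 1.568 3.013 129.921
final: 129.921 6.228

Arc 1: start y=6.190, vy=19.100 → t=4.195, apex=24.784, x_land=32.678, impact vy=-22.051
  bounce: vy ← 0.81·22.051 = 17.862
Arc 2: start y=0.000, vy=17.862 → t=3.641, apex=16.261, x_land=61.045, impact vy=-17.862
  bounce: vy ← 0.81·17.862 = 14.468
Arc 3: start y=0.000, vy=14.468 → t=2.950, apex=10.669, x_land=84.022, impact vy=-14.468
  bounce: vy ← 0.81·14.468 = 11.719
Arc 4: start y=0.000, vy=11.719 → t=2.389, apex=7.000, x_land=102.634, impact vy=-11.719
  bounce: vy ← 0.81·11.719 = 9.492
Arc 5: start y=0.000, vy=9.492 → t=1.935, apex=4.592, x_land=117.710, impact vy=-9.492
  bounce: vy ← 0.81·9.492 = 7.689
Arc 6: start y=0.000, vy=7.689 → t=1.568, apex=3.013, x_land=129.921, impact vy=-7.689
  bounce: vy ← 0.81·7.689 = 6.228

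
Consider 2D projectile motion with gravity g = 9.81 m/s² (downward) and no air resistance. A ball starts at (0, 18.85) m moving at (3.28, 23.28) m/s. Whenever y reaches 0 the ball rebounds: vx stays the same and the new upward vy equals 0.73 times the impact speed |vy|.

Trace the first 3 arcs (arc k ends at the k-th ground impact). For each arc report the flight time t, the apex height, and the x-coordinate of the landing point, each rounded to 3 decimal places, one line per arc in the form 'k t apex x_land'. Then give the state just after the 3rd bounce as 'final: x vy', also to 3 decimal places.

Arc 1: start y=18.850, vy=23.280 → t=5.451, apex=46.473, x_land=17.880, impact vy=-30.196
  bounce: vy ← 0.73·30.196 = 22.043
Arc 2: start y=0.000, vy=22.043 → t=4.494, apex=24.765, x_land=32.620, impact vy=-22.043
  bounce: vy ← 0.73·22.043 = 16.091
Arc 3: start y=0.000, vy=16.091 → t=3.281, apex=13.197, x_land=43.381, impact vy=-16.091
  bounce: vy ← 0.73·16.091 = 11.747

1 5.451 46.473 17.880
2 4.494 24.765 32.620
3 3.281 13.197 43.381
final: 43.381 11.747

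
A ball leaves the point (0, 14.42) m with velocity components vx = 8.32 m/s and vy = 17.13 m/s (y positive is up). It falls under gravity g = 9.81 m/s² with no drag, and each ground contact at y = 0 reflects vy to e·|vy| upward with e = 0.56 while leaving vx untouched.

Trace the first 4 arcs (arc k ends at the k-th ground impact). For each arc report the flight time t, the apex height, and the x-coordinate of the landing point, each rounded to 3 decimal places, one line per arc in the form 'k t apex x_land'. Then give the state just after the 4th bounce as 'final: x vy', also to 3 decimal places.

1 4.193 29.376 34.889
2 2.741 9.212 57.694
3 1.535 2.889 70.464
4 0.860 0.906 77.616
final: 77.616 2.361

Arc 1: start y=14.420, vy=17.130 → t=4.193, apex=29.376, x_land=34.889, impact vy=-24.007
  bounce: vy ← 0.56·24.007 = 13.444
Arc 2: start y=0.000, vy=13.444 → t=2.741, apex=9.212, x_land=57.694, impact vy=-13.444
  bounce: vy ← 0.56·13.444 = 7.529
Arc 3: start y=0.000, vy=7.529 → t=1.535, apex=2.889, x_land=70.464, impact vy=-7.529
  bounce: vy ← 0.56·7.529 = 4.216
Arc 4: start y=0.000, vy=4.216 → t=0.860, apex=0.906, x_land=77.616, impact vy=-4.216
  bounce: vy ← 0.56·4.216 = 2.361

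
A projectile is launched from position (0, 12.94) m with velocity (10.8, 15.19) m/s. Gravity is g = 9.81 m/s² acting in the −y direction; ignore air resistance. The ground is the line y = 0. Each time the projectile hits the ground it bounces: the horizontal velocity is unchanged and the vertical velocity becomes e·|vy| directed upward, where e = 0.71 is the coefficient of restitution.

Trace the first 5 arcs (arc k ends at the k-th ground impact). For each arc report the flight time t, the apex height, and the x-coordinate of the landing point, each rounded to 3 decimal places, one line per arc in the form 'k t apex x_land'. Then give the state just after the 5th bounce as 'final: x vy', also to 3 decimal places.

1 3.792 24.700 40.959
2 3.187 12.451 75.373
3 2.262 6.277 99.808
4 1.606 3.164 117.156
5 1.140 1.595 129.473
final: 129.473 3.972

Arc 1: start y=12.940, vy=15.190 → t=3.792, apex=24.700, x_land=40.959, impact vy=-22.014
  bounce: vy ← 0.71·22.014 = 15.630
Arc 2: start y=0.000, vy=15.630 → t=3.187, apex=12.451, x_land=75.373, impact vy=-15.630
  bounce: vy ← 0.71·15.630 = 11.097
Arc 3: start y=0.000, vy=11.097 → t=2.262, apex=6.277, x_land=99.808, impact vy=-11.097
  bounce: vy ← 0.71·11.097 = 7.879
Arc 4: start y=0.000, vy=7.879 → t=1.606, apex=3.164, x_land=117.156, impact vy=-7.879
  bounce: vy ← 0.71·7.879 = 5.594
Arc 5: start y=0.000, vy=5.594 → t=1.140, apex=1.595, x_land=129.473, impact vy=-5.594
  bounce: vy ← 0.71·5.594 = 3.972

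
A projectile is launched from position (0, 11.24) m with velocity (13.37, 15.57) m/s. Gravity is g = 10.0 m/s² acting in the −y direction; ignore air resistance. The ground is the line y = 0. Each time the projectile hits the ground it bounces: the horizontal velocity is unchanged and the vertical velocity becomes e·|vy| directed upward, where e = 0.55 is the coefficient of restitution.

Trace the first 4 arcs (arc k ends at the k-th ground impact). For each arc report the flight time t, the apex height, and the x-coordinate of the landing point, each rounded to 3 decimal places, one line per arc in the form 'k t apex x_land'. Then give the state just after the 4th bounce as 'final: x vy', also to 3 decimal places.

Arc 1: start y=11.240, vy=15.570 → t=3.719, apex=23.361, x_land=49.717, impact vy=-21.615
  bounce: vy ← 0.55·21.615 = 11.888
Arc 2: start y=0.000, vy=11.888 → t=2.378, apex=7.067, x_land=81.507, impact vy=-11.888
  bounce: vy ← 0.55·11.888 = 6.539
Arc 3: start y=0.000, vy=6.539 → t=1.308, apex=2.138, x_land=98.991, impact vy=-6.539
  bounce: vy ← 0.55·6.539 = 3.596
Arc 4: start y=0.000, vy=3.596 → t=0.719, apex=0.647, x_land=108.607, impact vy=-3.596
  bounce: vy ← 0.55·3.596 = 1.978

1 3.719 23.361 49.717
2 2.378 7.067 81.507
3 1.308 2.138 98.991
4 0.719 0.647 108.607
final: 108.607 1.978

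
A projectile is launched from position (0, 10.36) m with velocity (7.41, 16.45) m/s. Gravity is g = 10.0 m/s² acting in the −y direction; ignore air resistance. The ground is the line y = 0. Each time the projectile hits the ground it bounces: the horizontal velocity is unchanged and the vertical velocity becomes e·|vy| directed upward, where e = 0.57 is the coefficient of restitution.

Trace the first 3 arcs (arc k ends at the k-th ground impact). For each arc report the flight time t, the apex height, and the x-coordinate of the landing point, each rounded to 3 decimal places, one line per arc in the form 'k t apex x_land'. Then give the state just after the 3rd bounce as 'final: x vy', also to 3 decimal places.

1 3.831 23.890 28.387
2 2.492 7.762 46.852
3 1.420 2.522 57.377
final: 57.377 4.048

Arc 1: start y=10.360, vy=16.450 → t=3.831, apex=23.890, x_land=28.387, impact vy=-21.859
  bounce: vy ← 0.57·21.859 = 12.459
Arc 2: start y=0.000, vy=12.459 → t=2.492, apex=7.762, x_land=46.852, impact vy=-12.459
  bounce: vy ← 0.57·12.459 = 7.102
Arc 3: start y=0.000, vy=7.102 → t=1.420, apex=2.522, x_land=57.377, impact vy=-7.102
  bounce: vy ← 0.57·7.102 = 4.048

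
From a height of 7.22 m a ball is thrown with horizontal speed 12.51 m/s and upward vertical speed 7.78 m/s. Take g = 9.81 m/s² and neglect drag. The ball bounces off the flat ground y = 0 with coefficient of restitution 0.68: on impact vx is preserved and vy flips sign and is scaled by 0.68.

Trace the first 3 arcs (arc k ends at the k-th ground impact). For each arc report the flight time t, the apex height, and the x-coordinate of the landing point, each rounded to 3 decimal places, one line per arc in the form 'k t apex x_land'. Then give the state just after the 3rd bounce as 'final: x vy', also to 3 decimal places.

1 2.243 10.305 28.054
2 1.971 4.765 52.714
3 1.340 2.203 69.484
final: 69.484 4.471

Arc 1: start y=7.220, vy=7.780 → t=2.243, apex=10.305, x_land=28.054, impact vy=-14.219
  bounce: vy ← 0.68·14.219 = 9.669
Arc 2: start y=0.000, vy=9.669 → t=1.971, apex=4.765, x_land=52.714, impact vy=-9.669
  bounce: vy ← 0.68·9.669 = 6.575
Arc 3: start y=0.000, vy=6.575 → t=1.340, apex=2.203, x_land=69.484, impact vy=-6.575
  bounce: vy ← 0.68·6.575 = 4.471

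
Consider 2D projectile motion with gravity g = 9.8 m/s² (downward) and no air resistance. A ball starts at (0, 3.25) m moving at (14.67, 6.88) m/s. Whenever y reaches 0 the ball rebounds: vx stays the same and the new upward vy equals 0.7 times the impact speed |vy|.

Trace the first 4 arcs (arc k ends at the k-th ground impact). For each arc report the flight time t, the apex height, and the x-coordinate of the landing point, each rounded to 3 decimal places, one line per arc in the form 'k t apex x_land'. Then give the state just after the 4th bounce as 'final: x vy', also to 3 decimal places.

Arc 1: start y=3.250, vy=6.880 → t=1.777, apex=5.665, x_land=26.073, impact vy=-10.537
  bounce: vy ← 0.7·10.537 = 7.376
Arc 2: start y=0.000, vy=7.376 → t=1.505, apex=2.776, x_land=48.156, impact vy=-7.376
  bounce: vy ← 0.7·7.376 = 5.163
Arc 3: start y=0.000, vy=5.163 → t=1.054, apex=1.360, x_land=63.614, impact vy=-5.163
  bounce: vy ← 0.7·5.163 = 3.614
Arc 4: start y=0.000, vy=3.614 → t=0.738, apex=0.666, x_land=74.435, impact vy=-3.614
  bounce: vy ← 0.7·3.614 = 2.530

1 1.777 5.665 26.073
2 1.505 2.776 48.156
3 1.054 1.360 63.614
4 0.738 0.666 74.435
final: 74.435 2.530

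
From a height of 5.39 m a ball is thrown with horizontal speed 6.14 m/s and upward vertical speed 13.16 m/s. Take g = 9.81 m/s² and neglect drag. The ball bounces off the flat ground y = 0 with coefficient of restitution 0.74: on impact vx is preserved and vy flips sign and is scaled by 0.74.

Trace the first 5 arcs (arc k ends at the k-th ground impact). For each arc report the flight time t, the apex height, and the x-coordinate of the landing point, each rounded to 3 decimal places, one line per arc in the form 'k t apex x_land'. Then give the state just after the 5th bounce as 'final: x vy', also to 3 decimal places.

1 3.044 14.217 18.690
2 2.520 7.785 34.161
3 1.865 4.263 45.609
4 1.380 2.335 54.081
5 1.021 1.278 60.350
final: 60.350 3.706

Arc 1: start y=5.390, vy=13.160 → t=3.044, apex=14.217, x_land=18.690, impact vy=-16.701
  bounce: vy ← 0.74·16.701 = 12.359
Arc 2: start y=0.000, vy=12.359 → t=2.520, apex=7.785, x_land=34.161, impact vy=-12.359
  bounce: vy ← 0.74·12.359 = 9.146
Arc 3: start y=0.000, vy=9.146 → t=1.865, apex=4.263, x_land=45.609, impact vy=-9.146
  bounce: vy ← 0.74·9.146 = 6.768
Arc 4: start y=0.000, vy=6.768 → t=1.380, apex=2.335, x_land=54.081, impact vy=-6.768
  bounce: vy ← 0.74·6.768 = 5.008
Arc 5: start y=0.000, vy=5.008 → t=1.021, apex=1.278, x_land=60.350, impact vy=-5.008
  bounce: vy ← 0.74·5.008 = 3.706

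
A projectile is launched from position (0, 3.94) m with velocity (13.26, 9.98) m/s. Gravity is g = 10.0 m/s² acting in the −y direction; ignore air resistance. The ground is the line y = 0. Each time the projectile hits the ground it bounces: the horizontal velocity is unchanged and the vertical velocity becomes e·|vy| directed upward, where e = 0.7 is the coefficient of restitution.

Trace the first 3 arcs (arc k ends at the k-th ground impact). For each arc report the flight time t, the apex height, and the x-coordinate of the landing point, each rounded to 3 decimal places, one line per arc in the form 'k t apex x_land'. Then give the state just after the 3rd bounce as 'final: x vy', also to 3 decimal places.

1 2.334 8.920 30.944
2 1.870 4.371 55.740
3 1.309 2.142 73.096
final: 73.096 4.581

Arc 1: start y=3.940, vy=9.980 → t=2.334, apex=8.920, x_land=30.944, impact vy=-13.357
  bounce: vy ← 0.7·13.357 = 9.350
Arc 2: start y=0.000, vy=9.350 → t=1.870, apex=4.371, x_land=55.740, impact vy=-9.350
  bounce: vy ← 0.7·9.350 = 6.545
Arc 3: start y=0.000, vy=6.545 → t=1.309, apex=2.142, x_land=73.096, impact vy=-6.545
  bounce: vy ← 0.7·6.545 = 4.581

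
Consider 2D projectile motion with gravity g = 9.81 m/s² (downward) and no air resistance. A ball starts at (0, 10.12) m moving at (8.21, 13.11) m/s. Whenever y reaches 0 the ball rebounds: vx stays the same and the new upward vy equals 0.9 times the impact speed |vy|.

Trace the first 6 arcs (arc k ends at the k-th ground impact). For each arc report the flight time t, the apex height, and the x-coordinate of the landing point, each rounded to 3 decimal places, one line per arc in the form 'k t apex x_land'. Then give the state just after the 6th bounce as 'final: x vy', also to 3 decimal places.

1 3.298 18.880 27.079
2 3.531 15.293 56.072
3 3.178 12.387 82.166
4 2.860 10.034 105.651
5 2.574 8.127 126.787
6 2.317 6.583 145.810
final: 145.810 10.228

Arc 1: start y=10.120, vy=13.110 → t=3.298, apex=18.880, x_land=27.079, impact vy=-19.246
  bounce: vy ← 0.9·19.246 = 17.322
Arc 2: start y=0.000, vy=17.322 → t=3.531, apex=15.293, x_land=56.072, impact vy=-17.322
  bounce: vy ← 0.9·17.322 = 15.590
Arc 3: start y=0.000, vy=15.590 → t=3.178, apex=12.387, x_land=82.166, impact vy=-15.590
  bounce: vy ← 0.9·15.590 = 14.031
Arc 4: start y=0.000, vy=14.031 → t=2.860, apex=10.034, x_land=105.651, impact vy=-14.031
  bounce: vy ← 0.9·14.031 = 12.628
Arc 5: start y=0.000, vy=12.628 → t=2.574, apex=8.127, x_land=126.787, impact vy=-12.628
  bounce: vy ← 0.9·12.628 = 11.365
Arc 6: start y=0.000, vy=11.365 → t=2.317, apex=6.583, x_land=145.810, impact vy=-11.365
  bounce: vy ← 0.9·11.365 = 10.228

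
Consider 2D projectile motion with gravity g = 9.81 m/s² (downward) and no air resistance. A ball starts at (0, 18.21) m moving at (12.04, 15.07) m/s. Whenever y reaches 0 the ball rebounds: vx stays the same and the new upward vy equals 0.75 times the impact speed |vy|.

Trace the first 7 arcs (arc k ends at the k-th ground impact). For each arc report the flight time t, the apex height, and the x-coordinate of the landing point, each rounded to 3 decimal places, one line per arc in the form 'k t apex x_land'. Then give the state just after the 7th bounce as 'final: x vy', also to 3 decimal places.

Arc 1: start y=18.210, vy=15.070 → t=4.000, apex=29.785, x_land=48.165, impact vy=-24.174
  bounce: vy ← 0.75·24.174 = 18.131
Arc 2: start y=0.000, vy=18.131 → t=3.696, apex=16.754, x_land=92.669, impact vy=-18.131
  bounce: vy ← 0.75·18.131 = 13.598
Arc 3: start y=0.000, vy=13.598 → t=2.772, apex=9.424, x_land=126.047, impact vy=-13.598
  bounce: vy ← 0.75·13.598 = 10.198
Arc 4: start y=0.000, vy=10.198 → t=2.079, apex=5.301, x_land=151.080, impact vy=-10.198
  bounce: vy ← 0.75·10.198 = 7.649
Arc 5: start y=0.000, vy=7.649 → t=1.559, apex=2.982, x_land=169.855, impact vy=-7.649
  bounce: vy ← 0.75·7.649 = 5.737
Arc 6: start y=0.000, vy=5.737 → t=1.170, apex=1.677, x_land=183.937, impact vy=-5.737
  bounce: vy ← 0.75·5.737 = 4.302
Arc 7: start y=0.000, vy=4.302 → t=0.877, apex=0.943, x_land=194.498, impact vy=-4.302
  bounce: vy ← 0.75·4.302 = 3.227

1 4.000 29.785 48.165
2 3.696 16.754 92.669
3 2.772 9.424 126.047
4 2.079 5.301 151.080
5 1.559 2.982 169.855
6 1.170 1.677 183.937
7 0.877 0.943 194.498
final: 194.498 3.227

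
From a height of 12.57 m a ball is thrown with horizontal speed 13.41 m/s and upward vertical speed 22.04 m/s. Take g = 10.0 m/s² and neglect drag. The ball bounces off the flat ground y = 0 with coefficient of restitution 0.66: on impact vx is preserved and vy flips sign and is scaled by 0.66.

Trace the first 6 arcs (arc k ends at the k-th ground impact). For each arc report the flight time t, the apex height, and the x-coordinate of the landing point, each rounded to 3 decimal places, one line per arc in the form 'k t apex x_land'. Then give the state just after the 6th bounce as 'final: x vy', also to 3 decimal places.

Arc 1: start y=12.570, vy=22.040 → t=4.919, apex=36.858, x_land=65.965, impact vy=-27.151
  bounce: vy ← 0.66·27.151 = 17.919
Arc 2: start y=0.000, vy=17.919 → t=3.584, apex=16.055, x_land=114.025, impact vy=-17.919
  bounce: vy ← 0.66·17.919 = 11.827
Arc 3: start y=0.000, vy=11.827 → t=2.365, apex=6.994, x_land=145.744, impact vy=-11.827
  bounce: vy ← 0.66·11.827 = 7.806
Arc 4: start y=0.000, vy=7.806 → t=1.561, apex=3.046, x_land=166.679, impact vy=-7.806
  bounce: vy ← 0.66·7.806 = 5.152
Arc 5: start y=0.000, vy=5.152 → t=1.030, apex=1.327, x_land=180.496, impact vy=-5.152
  bounce: vy ← 0.66·5.152 = 3.400
Arc 6: start y=0.000, vy=3.400 → t=0.680, apex=0.578, x_land=189.616, impact vy=-3.400
  bounce: vy ← 0.66·3.400 = 2.244

1 4.919 36.858 65.965
2 3.584 16.055 114.025
3 2.365 6.994 145.744
4 1.561 3.046 166.679
5 1.030 1.327 180.496
6 0.680 0.578 189.616
final: 189.616 2.244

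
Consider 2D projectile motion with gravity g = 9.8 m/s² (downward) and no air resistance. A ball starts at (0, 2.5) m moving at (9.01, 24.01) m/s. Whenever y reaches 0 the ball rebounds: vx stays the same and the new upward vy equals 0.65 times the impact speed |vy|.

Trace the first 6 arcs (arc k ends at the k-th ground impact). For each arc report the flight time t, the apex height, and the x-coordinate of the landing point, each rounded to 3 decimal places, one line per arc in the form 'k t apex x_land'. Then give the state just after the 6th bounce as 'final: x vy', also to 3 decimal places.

Arc 1: start y=2.500, vy=24.010 → t=5.002, apex=31.912, x_land=45.068, impact vy=-25.010
  bounce: vy ← 0.65·25.010 = 16.256
Arc 2: start y=0.000, vy=16.256 → t=3.318, apex=13.483, x_land=74.960, impact vy=-16.256
  bounce: vy ← 0.65·16.256 = 10.567
Arc 3: start y=0.000, vy=10.567 → t=2.156, apex=5.697, x_land=94.389, impact vy=-10.567
  bounce: vy ← 0.65·10.567 = 6.868
Arc 4: start y=0.000, vy=6.868 → t=1.402, apex=2.407, x_land=107.018, impact vy=-6.868
  bounce: vy ← 0.65·6.868 = 4.464
Arc 5: start y=0.000, vy=4.464 → t=0.911, apex=1.017, x_land=115.227, impact vy=-4.464
  bounce: vy ← 0.65·4.464 = 2.902
Arc 6: start y=0.000, vy=2.902 → t=0.592, apex=0.430, x_land=120.563, impact vy=-2.902
  bounce: vy ← 0.65·2.902 = 1.886

1 5.002 31.912 45.068
2 3.318 13.483 74.960
3 2.156 5.697 94.389
4 1.402 2.407 107.018
5 0.911 1.017 115.227
6 0.592 0.430 120.563
final: 120.563 1.886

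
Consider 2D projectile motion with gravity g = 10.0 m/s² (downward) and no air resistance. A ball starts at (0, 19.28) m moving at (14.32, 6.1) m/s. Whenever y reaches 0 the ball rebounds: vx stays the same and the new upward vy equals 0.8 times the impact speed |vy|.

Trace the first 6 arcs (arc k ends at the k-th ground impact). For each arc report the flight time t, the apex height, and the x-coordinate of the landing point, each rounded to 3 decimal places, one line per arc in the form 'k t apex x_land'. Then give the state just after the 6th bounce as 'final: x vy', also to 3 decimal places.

1 2.666 21.140 38.180
2 3.290 13.530 85.293
3 2.632 8.659 122.983
4 2.106 5.542 153.135
5 1.684 3.547 177.256
6 1.348 2.270 196.554
final: 196.554 5.390

Arc 1: start y=19.280, vy=6.100 → t=2.666, apex=21.140, x_land=38.180, impact vy=-20.562
  bounce: vy ← 0.8·20.562 = 16.450
Arc 2: start y=0.000, vy=16.450 → t=3.290, apex=13.530, x_land=85.293, impact vy=-16.450
  bounce: vy ← 0.8·16.450 = 13.160
Arc 3: start y=0.000, vy=13.160 → t=2.632, apex=8.659, x_land=122.983, impact vy=-13.160
  bounce: vy ← 0.8·13.160 = 10.528
Arc 4: start y=0.000, vy=10.528 → t=2.106, apex=5.542, x_land=153.135, impact vy=-10.528
  bounce: vy ← 0.8·10.528 = 8.422
Arc 5: start y=0.000, vy=8.422 → t=1.684, apex=3.547, x_land=177.256, impact vy=-8.422
  bounce: vy ← 0.8·8.422 = 6.738
Arc 6: start y=0.000, vy=6.738 → t=1.348, apex=2.270, x_land=196.554, impact vy=-6.738
  bounce: vy ← 0.8·6.738 = 5.390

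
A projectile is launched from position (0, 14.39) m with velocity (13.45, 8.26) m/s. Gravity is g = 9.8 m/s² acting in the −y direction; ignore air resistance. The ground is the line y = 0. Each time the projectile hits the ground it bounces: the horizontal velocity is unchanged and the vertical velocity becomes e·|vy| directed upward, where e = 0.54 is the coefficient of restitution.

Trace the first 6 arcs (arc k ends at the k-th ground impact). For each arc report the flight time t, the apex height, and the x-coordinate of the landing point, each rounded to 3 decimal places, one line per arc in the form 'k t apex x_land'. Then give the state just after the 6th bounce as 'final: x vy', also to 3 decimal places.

Arc 1: start y=14.390, vy=8.260 → t=2.753, apex=17.871, x_land=37.023, impact vy=-18.716
  bounce: vy ← 0.54·18.716 = 10.106
Arc 2: start y=0.000, vy=10.106 → t=2.063, apex=5.211, x_land=64.764, impact vy=-10.106
  bounce: vy ← 0.54·10.106 = 5.457
Arc 3: start y=0.000, vy=5.457 → t=1.114, apex=1.520, x_land=79.744, impact vy=-5.457
  bounce: vy ← 0.54·5.457 = 2.947
Arc 4: start y=0.000, vy=2.947 → t=0.601, apex=0.443, x_land=87.833, impact vy=-2.947
  bounce: vy ← 0.54·2.947 = 1.591
Arc 5: start y=0.000, vy=1.591 → t=0.325, apex=0.129, x_land=92.201, impact vy=-1.591
  bounce: vy ← 0.54·1.591 = 0.859
Arc 6: start y=0.000, vy=0.859 → t=0.175, apex=0.038, x_land=94.560, impact vy=-0.859
  bounce: vy ← 0.54·0.859 = 0.464

1 2.753 17.871 37.023
2 2.063 5.211 64.764
3 1.114 1.520 79.744
4 0.601 0.443 87.833
5 0.325 0.129 92.201
6 0.175 0.038 94.560
final: 94.560 0.464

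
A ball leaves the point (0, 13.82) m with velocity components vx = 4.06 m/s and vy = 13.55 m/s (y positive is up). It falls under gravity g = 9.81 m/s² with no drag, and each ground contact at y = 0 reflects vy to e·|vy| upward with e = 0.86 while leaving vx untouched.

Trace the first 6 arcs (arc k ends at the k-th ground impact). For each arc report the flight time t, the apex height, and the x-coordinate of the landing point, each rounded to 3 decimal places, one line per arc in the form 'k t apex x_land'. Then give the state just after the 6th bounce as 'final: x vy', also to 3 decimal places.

Arc 1: start y=13.820, vy=13.550 → t=3.555, apex=23.178, x_land=14.433, impact vy=-21.325
  bounce: vy ← 0.86·21.325 = 18.339
Arc 2: start y=0.000, vy=18.339 → t=3.739, apex=17.142, x_land=29.613, impact vy=-18.339
  bounce: vy ← 0.86·18.339 = 15.772
Arc 3: start y=0.000, vy=15.772 → t=3.215, apex=12.679, x_land=42.668, impact vy=-15.772
  bounce: vy ← 0.86·15.772 = 13.564
Arc 4: start y=0.000, vy=13.564 → t=2.765, apex=9.377, x_land=53.895, impact vy=-13.564
  bounce: vy ← 0.86·13.564 = 11.665
Arc 5: start y=0.000, vy=11.665 → t=2.378, apex=6.935, x_land=63.551, impact vy=-11.665
  bounce: vy ← 0.86·11.665 = 10.032
Arc 6: start y=0.000, vy=10.032 → t=2.045, apex=5.129, x_land=71.854, impact vy=-10.032
  bounce: vy ← 0.86·10.032 = 8.627

1 3.555 23.178 14.433
2 3.739 17.142 29.613
3 3.215 12.679 42.668
4 2.765 9.377 53.895
5 2.378 6.935 63.551
6 2.045 5.129 71.854
final: 71.854 8.627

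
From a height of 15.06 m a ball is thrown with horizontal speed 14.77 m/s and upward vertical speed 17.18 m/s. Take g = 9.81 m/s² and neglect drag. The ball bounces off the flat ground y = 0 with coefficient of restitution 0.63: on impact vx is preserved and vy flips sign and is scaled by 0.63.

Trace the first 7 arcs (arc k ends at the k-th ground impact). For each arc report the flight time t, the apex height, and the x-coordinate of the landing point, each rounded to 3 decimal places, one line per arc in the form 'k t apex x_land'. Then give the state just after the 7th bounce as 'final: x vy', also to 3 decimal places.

Arc 1: start y=15.060, vy=17.180 → t=4.229, apex=30.103, x_land=62.457, impact vy=-24.303
  bounce: vy ← 0.63·24.303 = 15.311
Arc 2: start y=0.000, vy=15.311 → t=3.121, apex=11.948, x_land=108.561, impact vy=-15.311
  bounce: vy ← 0.63·15.311 = 9.646
Arc 3: start y=0.000, vy=9.646 → t=1.967, apex=4.742, x_land=137.607, impact vy=-9.646
  bounce: vy ← 0.63·9.646 = 6.077
Arc 4: start y=0.000, vy=6.077 → t=1.239, apex=1.882, x_land=155.905, impact vy=-6.077
  bounce: vy ← 0.63·6.077 = 3.828
Arc 5: start y=0.000, vy=3.828 → t=0.781, apex=0.747, x_land=167.433, impact vy=-3.828
  bounce: vy ← 0.63·3.828 = 2.412
Arc 6: start y=0.000, vy=2.412 → t=0.492, apex=0.296, x_land=174.696, impact vy=-2.412
  bounce: vy ← 0.63·2.412 = 1.520
Arc 7: start y=0.000, vy=1.520 → t=0.310, apex=0.118, x_land=179.272, impact vy=-1.520
  bounce: vy ← 0.63·1.520 = 0.957

1 4.229 30.103 62.457
2 3.121 11.948 108.561
3 1.967 4.742 137.607
4 1.239 1.882 155.905
5 0.781 0.747 167.433
6 0.492 0.296 174.696
7 0.310 0.118 179.272
final: 179.272 0.957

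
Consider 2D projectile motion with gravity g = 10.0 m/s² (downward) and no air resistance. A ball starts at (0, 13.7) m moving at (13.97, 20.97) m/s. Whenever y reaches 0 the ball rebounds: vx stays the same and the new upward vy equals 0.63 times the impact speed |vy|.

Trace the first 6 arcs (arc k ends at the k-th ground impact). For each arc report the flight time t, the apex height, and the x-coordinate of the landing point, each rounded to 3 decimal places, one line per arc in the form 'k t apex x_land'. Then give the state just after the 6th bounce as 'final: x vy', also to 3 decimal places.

Arc 1: start y=13.700, vy=20.970 → t=4.769, apex=35.687, x_land=66.617, impact vy=-26.716
  bounce: vy ← 0.63·26.716 = 16.831
Arc 2: start y=0.000, vy=16.831 → t=3.366, apex=14.164, x_land=113.643, impact vy=-16.831
  bounce: vy ← 0.63·16.831 = 10.604
Arc 3: start y=0.000, vy=10.604 → t=2.121, apex=5.622, x_land=143.269, impact vy=-10.604
  bounce: vy ← 0.63·10.604 = 6.680
Arc 4: start y=0.000, vy=6.680 → t=1.336, apex=2.231, x_land=161.934, impact vy=-6.680
  bounce: vy ← 0.63·6.680 = 4.209
Arc 5: start y=0.000, vy=4.209 → t=0.842, apex=0.886, x_land=173.693, impact vy=-4.209
  bounce: vy ← 0.63·4.209 = 2.651
Arc 6: start y=0.000, vy=2.651 → t=0.530, apex=0.351, x_land=181.101, impact vy=-2.651
  bounce: vy ← 0.63·2.651 = 1.670

1 4.769 35.687 66.617
2 3.366 14.164 113.643
3 2.121 5.622 143.269
4 1.336 2.231 161.934
5 0.842 0.886 173.693
6 0.530 0.351 181.101
final: 181.101 1.670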